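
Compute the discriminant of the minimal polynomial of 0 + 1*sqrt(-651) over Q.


The element 0 + 1*sqrt(-651) has minimal polynomial:
x^2 + 0*x + 651
Discriminant = (0)^2 - 4*(651)
= 0 - 2604
= -2604

-2604


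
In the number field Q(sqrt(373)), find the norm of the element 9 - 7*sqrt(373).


N(a + b*sqrt(d)) = a^2 - d*b^2
= (9)^2 - (373)*(-7)^2
= 81 - 18277
= -18196

-18196


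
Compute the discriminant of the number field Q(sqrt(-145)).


For K = Q(sqrt(d)) with d squarefree: disc(K) = d if d = 1 mod 4, and disc(K) = 4d if d = 2 or 3 mod 4.
Here d = -145, and d mod 4 = 3.
d = 3 mod 4, not 1 (O_K = Z[sqrt(d)]), so disc(K) = 4d = 4 * (-145) = -580

-580


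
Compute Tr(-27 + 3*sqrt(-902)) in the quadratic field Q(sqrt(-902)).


Tr(a + b*sqrt(d)) = (a + b*sqrt(d)) + (a - b*sqrt(d)) = 2a
= 2 * (-27)
= -54

-54


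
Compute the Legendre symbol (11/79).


p = 79 is prime, so compute (11/79) with the reciprocity algorithm (Jacobi-symbol steps: pull out 2s via (2/n), flip via reciprocity, reduce):
  reciprocity: (11/79) -> -(79/11)
  reduce: (2/11)
  pull out 2: (2/11) = -1  (since 11 mod 8 = 3)
  (1/11) = 1
Product of signs = 1
(11/79) = 1

1


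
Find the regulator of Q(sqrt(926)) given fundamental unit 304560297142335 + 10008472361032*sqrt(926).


epsilon = 304560297142335 + 10008472361032*sqrt(926)
= 6.0912e+14
R = ln(6.0912e+14)
= 34.0430

34.0430


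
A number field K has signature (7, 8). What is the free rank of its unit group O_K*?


By Dirichlet's unit theorem:
rank = r1 + r2 - 1
= 7 + 8 - 1
= 14

14


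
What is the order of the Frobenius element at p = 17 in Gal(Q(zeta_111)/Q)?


The Frobenius at p in Gal(Q(zeta_n)/Q) = (Z/nZ)* is the class of p, so its order is ord_111(17), the smallest k >= 1 with 17^k = 1 mod 111.
n = 111 = 3 * 37, phi(111) = 72; the order divides phi(n).
Divisors of 72: 1, 2, 3, 4, 6, 8, 9, 12, 18, 24, 36, 72
Repeated squaring mod 111: 17^1 = 17, 17^2 = 67, 17^4 = 49, 17^8 = 70, 17^16 = 16, 17^32 = 34, 17^64 = 46
Test divisors in increasing order:
  k=1: 17^1 = 17 mod 111
  k=2: 17^2 = 67 mod 111
  k=3: 17^3 = 67 * 17 = 29 mod 111
  k=4: 17^4 = 49 mod 111
  k=6: 17^6 = 49 * 67 = 64 mod 111
  k=8: 17^8 = 70 mod 111
  k=9: 17^9 = 70 * 17 = 80 mod 111
  k=12: 17^12 = 70 * 49 = 100 mod 111
  k=18: 17^18 = 16 * 67 = 73 mod 111
  k=24: 17^24 = 16 * 70 = 10 mod 111
  k=36: 17^36 = 34 * 49 = 1 mod 111  <- first divisor giving 1
Order = 36

36


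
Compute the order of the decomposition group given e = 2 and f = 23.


|D_P| = e * f
= 2 * 23
= 46

46


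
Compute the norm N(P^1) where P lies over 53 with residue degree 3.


N(P^a) = p^(a*f)
= 53^(1*3)
= 53^3
= 148877

148877


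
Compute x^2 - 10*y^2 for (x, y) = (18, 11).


x^2 - d*y^2
= 18^2 - 10*11^2
= 324 - 1210
= -886

-886


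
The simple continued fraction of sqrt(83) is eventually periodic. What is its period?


Run the CF algorithm for sqrt(83).
a_0 = floor(sqrt(83)) = 9; set m_0=0, q_0=1.
Recurrence: m' = q*a - m,  q' = (d - m'^2)/q,  a' = floor((a_0 + m')/q').
  step 1: m=9, q=2, a=9
  step 2: m=9, q=1, a=18
a_2 = 2*a_0 = 18, so the period closes here.
sqrt(83) = [9; 9, 18]
Period length = 2

2


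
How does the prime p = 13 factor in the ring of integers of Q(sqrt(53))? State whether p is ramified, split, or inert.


K = Q(sqrt(53)). Since d mod 4 = 1, disc(K) = 53.
Check p | disc: 53 mod 13 = 1.
p does not divide disc. Compute Legendre symbol (d/p):
1^((13-1)/2) mod 13 = 1
(d/p) = 1, so p splits: (p) = P*P' with e=1, f=1, g=2.
Therefore p is split.

split


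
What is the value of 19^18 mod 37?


p = 37 is prime and the exponent is (p-1)/2 = 18, so by Euler's criterion 19^18 = (19/37) = +1 or -1 mod 37.
Compute by square-and-multiply:
  18 = 16 + 2 (binary 10010)
  Repeated squaring mod 37: 19^1 = 19, 19^2 = 28, 19^4 = 7, 19^8 = 12, 19^16 = 33
  19^18 = 19^16 * 19^2 = 33 * 28 mod 37
    33 * 28 = 924 = 36 mod 37
  19^18 = 36 mod 37
Result 36 = p - 1 = -1 mod 37: 19 is a quadratic non-residue mod 37. As a residue in [0, p-1] the value is 36.
19^18 mod 37 = 36

36


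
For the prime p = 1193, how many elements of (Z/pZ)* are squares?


For prime p, the number of non-zero quadratic residues is (p-1)/2.
= (1193-1)/2
= 596

596


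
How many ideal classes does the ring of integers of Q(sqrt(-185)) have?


K = Q(sqrt(-185)). d mod 4 = 3, so D = disc(K) = 4d = -740
h(K) equals the number of primitive reduced positive-definite forms (a, b, c) = a*x^2 + b*x*y + c*y^2 with b^2 - 4ac = D,
where reduced means |b| <= a <= c, with b >= 0 whenever |b| = a or a = c, and primitive means gcd(a, b, c) = 1.
Reduced forces 3a^2 <= |D| = 740, so 1 <= a <= 15; b must have the parity of D, and c = (b^2 - D)/(4a) must be an integer >= a.
Enumerate a = 1..15, b in [-a, a]:
  a=1: (1, 0, 185)  [1]
  a=2: (2, 2, 93)  [1]
  a=3: (3, -2, 62), (3, 2, 62)  [2]
  a=4: none
  a=5: (5, 0, 37)  [1]
  a=6: (6, -2, 31), (6, 2, 31)  [2]
  a=7: (7, -4, 27), (7, 4, 27)  [2]
  a=8: none
  a=9: (9, -4, 21), (9, 4, 21)  [2]
  a=10: (10, 10, 21)  [1]
  a=11..12: none
  a=13: (13, -12, 17), (13, 12, 17)  [2]
  a=14: (14, -10, 15), (14, 10, 15)  [2]
  a=15: none
Total reduced forms: 1 + 1 + 2 + 1 + 2 + 2 + 2 + 1 + 2 + 2 = 16
h = 16

16


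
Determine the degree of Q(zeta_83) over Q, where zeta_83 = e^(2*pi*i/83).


The degree equals Euler's totient phi(83).
83 = 83
phi(83) = 82

82


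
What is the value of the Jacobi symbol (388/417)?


Compute (388/417) via quadratic reciprocity:
  pull out 2: (2/417) = +1  (since 417 mod 8 = 1)
  pull out 2: (2/417) = +1  (since 417 mod 8 = 1)
  reciprocity: (97/417) -> +(417/97)
  reduce: (29/97)
  reciprocity: (29/97) -> +(97/29)
  reduce: (10/29)
  pull out 2: (2/29) = -1  (since 29 mod 8 = 5)
  reciprocity: (5/29) -> +(29/5)
  reduce: (4/5)
  pull out 2: (2/5) = -1  (since 5 mod 8 = 5)
  pull out 2: (2/5) = -1  (since 5 mod 8 = 5)
  (1/5) = 1
Product of signs = -1

-1


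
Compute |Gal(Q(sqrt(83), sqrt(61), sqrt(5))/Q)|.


The 3 square roots of distinct primes are multiplicatively independent over Q,
so [K:Q] = 2^3 and Gal(K/Q) is isomorphic to (Z/2Z)^3.
|Gal| = 2^3 = 8

8


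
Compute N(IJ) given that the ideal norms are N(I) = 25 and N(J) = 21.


N(IJ) = N(I) * N(J)
= 25 * 21
= 525

525


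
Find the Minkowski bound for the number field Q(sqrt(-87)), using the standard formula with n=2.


d = -87, d mod 4 = 1, so disc(K) = d = -87; |disc(K)| = 87
Imaginary quadratic field, so n = 2, s = r2 = 1, r1 = 0
M = (n!/n^n) * (4/pi)^s * sqrt(|disc(K)|) = (2!/2^2) * (4/pi)^1 * sqrt(87)
= 0.5 * 1.273240 * 9.327379
= 5.9380

5.9380


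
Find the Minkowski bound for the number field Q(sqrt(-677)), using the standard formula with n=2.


d = -677, d mod 4 = 3, so disc(K) = 4d = -2708; |disc(K)| = 2708
Imaginary quadratic field, so n = 2, s = r2 = 1, r1 = 0
M = (n!/n^n) * (4/pi)^s * sqrt(|disc(K)|) = (2!/2^2) * (4/pi)^1 * sqrt(2708)
= 0.5 * 1.273240 * 52.038447
= 33.1287

33.1287


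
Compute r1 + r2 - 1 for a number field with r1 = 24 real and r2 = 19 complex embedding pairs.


By Dirichlet's unit theorem:
rank = r1 + r2 - 1
= 24 + 19 - 1
= 42

42


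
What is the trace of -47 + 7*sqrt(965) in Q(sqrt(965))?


Tr(a + b*sqrt(d)) = (a + b*sqrt(d)) + (a - b*sqrt(d)) = 2a
= 2 * (-47)
= -94

-94


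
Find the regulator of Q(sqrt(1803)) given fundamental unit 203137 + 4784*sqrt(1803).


epsilon = 203137 + 4784*sqrt(1803)
= 406274.0000
R = ln(406274.0000)
= 12.9148

12.9148


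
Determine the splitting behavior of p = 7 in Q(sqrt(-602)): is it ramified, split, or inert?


K = Q(sqrt(-602)). Since d mod 4 = 2, disc(K) = -2408.
Check p | disc: -2408 mod 7 = 0.
p divides disc, so p ramifies: (p) = P^2 with e=2, f=1, g=1.
Therefore p is ramified.

ramified


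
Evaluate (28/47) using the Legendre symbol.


p = 47 is prime, so compute (28/47) with the reciprocity algorithm (Jacobi-symbol steps: pull out 2s via (2/n), flip via reciprocity, reduce):
  pull out 2: (2/47) = +1  (since 47 mod 8 = 7)
  pull out 2: (2/47) = +1  (since 47 mod 8 = 7)
  reciprocity: (7/47) -> -(47/7)
  reduce: (5/7)
  reciprocity: (5/7) -> +(7/5)
  reduce: (2/5)
  pull out 2: (2/5) = -1  (since 5 mod 8 = 5)
  (1/5) = 1
Product of signs = 1
(28/47) = 1

1


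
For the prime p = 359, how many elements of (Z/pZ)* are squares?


For prime p, the number of non-zero quadratic residues is (p-1)/2.
= (359-1)/2
= 179

179


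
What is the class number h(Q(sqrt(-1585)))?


K = Q(sqrt(-1585)). d mod 4 = 3, so D = disc(K) = 4d = -6340
h(K) equals the number of primitive reduced positive-definite forms (a, b, c) = a*x^2 + b*x*y + c*y^2 with b^2 - 4ac = D,
where reduced means |b| <= a <= c, with b >= 0 whenever |b| = a or a = c, and primitive means gcd(a, b, c) = 1.
Reduced forces 3a^2 <= |D| = 6340, so 1 <= a <= 45; b must have the parity of D, and c = (b^2 - D)/(4a) must be an integer >= a.
Enumerate a = 1..45, b in [-a, a]:
  a=1: (1, 0, 1585)  [1]
  a=2: (2, 2, 793)  [1]
  a=3..4: none
  a=5: (5, 0, 317)  [1]
  a=6: none
  a=7: (7, -4, 227), (7, 4, 227)  [2]
  a=8..9: none
  a=10: (10, 10, 161)  [1]
  a=11..12: none
  a=13: (13, -2, 122), (13, 2, 122)  [2]
  a=14: (14, -10, 115), (14, 10, 115)  [2]
  a=15..16: none
  a=17: (17, -16, 97), (17, 16, 97)  [2]
  a=18: none
  a=19: (19, -14, 86), (19, 14, 86)  [2]
  a=20..22: none
  a=23: (23, -10, 70), (23, 10, 70)  [2]
  a=24..25: none
  a=26: (26, -2, 61), (26, 2, 61)  [2]
  a=27..33: none
  a=34: (34, -18, 49), (34, 18, 49)  [2]
  a=35: (35, -10, 46), (35, 10, 46)  [2]
  a=36..37: none
  a=38: (38, -14, 43), (38, 14, 43)  [2]
  a=39..45: none
Total reduced forms: 1 + 1 + 1 + 2 + 1 + 2 + 2 + 2 + 2 + 2 + 2 + 2 + 2 + 2 = 24
h = 24

24


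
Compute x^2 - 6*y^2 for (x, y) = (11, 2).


x^2 - d*y^2
= 11^2 - 6*2^2
= 121 - 24
= 97

97


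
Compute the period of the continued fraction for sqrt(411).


Run the CF algorithm for sqrt(411).
a_0 = floor(sqrt(411)) = 20; set m_0=0, q_0=1.
Recurrence: m' = q*a - m,  q' = (d - m'^2)/q,  a' = floor((a_0 + m')/q').
  step 1: m=20, q=11, a=3
  step 2: m=13, q=22, a=1
  step 3: m=9, q=15, a=1
  step 4: m=6, q=25, a=1
  step 5: m=19, q=2, a=19
  step 6: m=19, q=25, a=1
  step 7: m=6, q=15, a=1
  step 8: m=9, q=22, a=1
  step 9: m=13, q=11, a=3
  step 10: m=20, q=1, a=40
a_10 = 2*a_0 = 40, so the period closes here.
sqrt(411) = [20; 3, 1, 1, 1, 19, 1, 1, 1, 3, 40]
Period length = 10

10


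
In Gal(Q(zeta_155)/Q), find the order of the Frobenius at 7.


The Frobenius at p in Gal(Q(zeta_n)/Q) = (Z/nZ)* is the class of p, so its order is ord_155(7), the smallest k >= 1 with 7^k = 1 mod 155.
n = 155 = 5 * 31, phi(155) = 120; the order divides phi(n).
Divisors of 120: 1, 2, 3, 4, 5, 6, 8, 10, 12, 15, 20, 24, 30, 40, 60, 120
Repeated squaring mod 155: 7^1 = 7, 7^2 = 49, 7^4 = 76, 7^8 = 41, 7^16 = 131, 7^32 = 111, 7^64 = 76
Test divisors in increasing order:
  k=1: 7^1 = 7 mod 155
  k=2: 7^2 = 49 mod 155
  k=3: 7^3 = 49 * 7 = 33 mod 155
  k=4: 7^4 = 76 mod 155
  k=5: 7^5 = 76 * 7 = 67 mod 155
  k=6: 7^6 = 76 * 49 = 4 mod 155
  k=8: 7^8 = 41 mod 155
  k=10: 7^10 = 41 * 49 = 149 mod 155
  k=12: 7^12 = 41 * 76 = 16 mod 155
  k=15: 7^15 = 41 * 76 * 49 * 7 = 63 mod 155
  k=20: 7^20 = 131 * 76 = 36 mod 155
  k=24: 7^24 = 131 * 41 = 101 mod 155
  k=30: 7^30 = 131 * 41 * 76 * 49 = 94 mod 155
  k=40: 7^40 = 111 * 41 = 56 mod 155
  k=60: 7^60 = 111 * 131 * 41 * 76 = 1 mod 155  <- first divisor giving 1
Order = 60

60


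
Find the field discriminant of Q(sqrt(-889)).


For K = Q(sqrt(d)) with d squarefree: disc(K) = d if d = 1 mod 4, and disc(K) = 4d if d = 2 or 3 mod 4.
Here d = -889, and d mod 4 = 3.
d = 3 mod 4, not 1 (O_K = Z[sqrt(d)]), so disc(K) = 4d = 4 * (-889) = -3556

-3556


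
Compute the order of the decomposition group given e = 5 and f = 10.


|D_P| = e * f
= 5 * 10
= 50

50


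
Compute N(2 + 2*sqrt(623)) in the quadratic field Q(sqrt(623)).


N(a + b*sqrt(d)) = a^2 - d*b^2
= (2)^2 - (623)*(2)^2
= 4 - 2492
= -2488

-2488


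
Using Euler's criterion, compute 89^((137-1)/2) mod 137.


p = 137 is prime and the exponent is (p-1)/2 = 68, so by Euler's criterion 89^68 = (89/137) = +1 or -1 mod 137.
Compute by square-and-multiply:
  68 = 64 + 4 (binary 1000100)
  Repeated squaring mod 137: 89^1 = 89, 89^2 = 112, 89^4 = 77, 89^8 = 38, 89^16 = 74, 89^32 = 133, 89^64 = 16
  89^68 = 89^64 * 89^4 = 16 * 77 mod 137
    16 * 77 = 1232 = 136 mod 137
  89^68 = 136 mod 137
Result 136 = p - 1 = -1 mod 137: 89 is a quadratic non-residue mod 137. As a residue in [0, p-1] the value is 136.
89^68 mod 137 = 136

136


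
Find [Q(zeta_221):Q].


The degree equals Euler's totient phi(221).
221 = 13 * 17
phi(221) = 192

192


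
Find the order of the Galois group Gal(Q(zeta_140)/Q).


|Gal(Q(zeta_140)/Q)| = phi(140)
= 48

48


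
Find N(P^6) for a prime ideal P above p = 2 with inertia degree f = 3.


N(P^a) = p^(a*f)
= 2^(6*3)
= 2^18
= 262144

262144


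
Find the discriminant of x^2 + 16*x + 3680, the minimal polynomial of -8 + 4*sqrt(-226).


The element -8 + 4*sqrt(-226) has minimal polynomial:
x^2 + 16*x + 3680
Discriminant = (16)^2 - 4*(3680)
= 256 - 14720
= -14464

-14464


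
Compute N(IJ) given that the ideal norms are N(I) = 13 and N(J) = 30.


N(IJ) = N(I) * N(J)
= 13 * 30
= 390

390


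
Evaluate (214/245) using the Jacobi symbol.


Compute (214/245) via quadratic reciprocity:
  pull out 2: (2/245) = -1  (since 245 mod 8 = 5)
  reciprocity: (107/245) -> +(245/107)
  reduce: (31/107)
  reciprocity: (31/107) -> -(107/31)
  reduce: (14/31)
  pull out 2: (2/31) = +1  (since 31 mod 8 = 7)
  reciprocity: (7/31) -> -(31/7)
  reduce: (3/7)
  reciprocity: (3/7) -> -(7/3)
  reduce: (1/3)
  (1/3) = 1
Product of signs = 1

1


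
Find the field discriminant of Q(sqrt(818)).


For K = Q(sqrt(d)) with d squarefree: disc(K) = d if d = 1 mod 4, and disc(K) = 4d if d = 2 or 3 mod 4.
Here d = 818, and d mod 4 = 2.
d = 2 mod 4, not 1 (O_K = Z[sqrt(d)]), so disc(K) = 4d = 4 * (818) = 3272

3272


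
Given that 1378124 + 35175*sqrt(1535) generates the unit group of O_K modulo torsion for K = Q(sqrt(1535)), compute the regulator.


epsilon = 1378124 + 35175*sqrt(1535)
= 2.7562e+06
R = ln(2.7562e+06)
= 14.8294

14.8294


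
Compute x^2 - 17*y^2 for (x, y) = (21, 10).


x^2 - d*y^2
= 21^2 - 17*10^2
= 441 - 1700
= -1259

-1259


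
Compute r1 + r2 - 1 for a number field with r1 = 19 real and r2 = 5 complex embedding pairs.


By Dirichlet's unit theorem:
rank = r1 + r2 - 1
= 19 + 5 - 1
= 23

23


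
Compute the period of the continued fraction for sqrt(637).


Run the CF algorithm for sqrt(637).
a_0 = floor(sqrt(637)) = 25; set m_0=0, q_0=1.
Recurrence: m' = q*a - m,  q' = (d - m'^2)/q,  a' = floor((a_0 + m')/q').
  step 1: m=25, q=12, a=4
  step 2: m=23, q=9, a=5
  step 3: m=22, q=17, a=2
  step 4: m=12, q=29, a=1
  step 5: m=17, q=12, a=3
  step 6: m=19, q=23, a=1
  step 7: m=4, q=27, a=1
  step 8: m=23, q=4, a=12
  step 9: m=25, q=3, a=16
  step 10: m=23, q=36, a=1
  step 11: m=13, q=13, a=2
  step 12: m=13, q=36, a=1
  step 13: m=23, q=3, a=16
  step 14: m=25, q=4, a=12
  step 15: m=23, q=27, a=1
  step 16: m=4, q=23, a=1
  step 17: m=19, q=12, a=3
  step 18: m=17, q=29, a=1
  step 19: m=12, q=17, a=2
  step 20: m=22, q=9, a=5
  step 21: m=23, q=12, a=4
  step 22: m=25, q=1, a=50
a_22 = 2*a_0 = 50, so the period closes here.
sqrt(637) = [25; 4, 5, 2, 1, 3, 1, 1, 12, 16, 1, 2, 1, 16, 12, 1, 1, 3, 1, 2, 5, 4, 50]
Period length = 22

22


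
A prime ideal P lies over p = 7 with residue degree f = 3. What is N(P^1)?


N(P^a) = p^(a*f)
= 7^(1*3)
= 7^3
= 343

343


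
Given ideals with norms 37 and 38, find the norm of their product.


N(IJ) = N(I) * N(J)
= 37 * 38
= 1406

1406


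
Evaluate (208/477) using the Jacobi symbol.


Compute (208/477) via quadratic reciprocity:
  pull out 2: (2/477) = -1  (since 477 mod 8 = 5)
  pull out 2: (2/477) = -1  (since 477 mod 8 = 5)
  pull out 2: (2/477) = -1  (since 477 mod 8 = 5)
  pull out 2: (2/477) = -1  (since 477 mod 8 = 5)
  reciprocity: (13/477) -> +(477/13)
  reduce: (9/13)
  reciprocity: (9/13) -> +(13/9)
  reduce: (4/9)
  pull out 2: (2/9) = +1  (since 9 mod 8 = 1)
  pull out 2: (2/9) = +1  (since 9 mod 8 = 1)
  (1/9) = 1
Product of signs = 1

1


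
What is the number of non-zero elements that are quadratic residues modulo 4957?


For prime p, the number of non-zero quadratic residues is (p-1)/2.
= (4957-1)/2
= 2478

2478


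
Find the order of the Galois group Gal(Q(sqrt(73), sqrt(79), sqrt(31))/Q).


The 3 square roots of distinct primes are multiplicatively independent over Q,
so [K:Q] = 2^3 and Gal(K/Q) is isomorphic to (Z/2Z)^3.
|Gal| = 2^3 = 8

8


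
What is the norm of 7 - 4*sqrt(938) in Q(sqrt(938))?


N(a + b*sqrt(d)) = a^2 - d*b^2
= (7)^2 - (938)*(-4)^2
= 49 - 15008
= -14959

-14959


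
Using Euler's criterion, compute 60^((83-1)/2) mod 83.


p = 83 is prime and the exponent is (p-1)/2 = 41, so by Euler's criterion 60^41 = (60/83) = +1 or -1 mod 83.
Compute by square-and-multiply:
  41 = 32 + 8 + 1 (binary 101001)
  Repeated squaring mod 83: 60^1 = 60, 60^2 = 31, 60^4 = 48, 60^8 = 63, 60^16 = 68, 60^32 = 59
  60^41 = 60^32 * 60^8 * 60^1 = 59 * 63 * 60 mod 83
    59 * 63 = 3717 = 65 mod 83
    65 * 60 = 3900 = 82 mod 83
  60^41 = 82 mod 83
Result 82 = p - 1 = -1 mod 83: 60 is a quadratic non-residue mod 83. As a residue in [0, p-1] the value is 82.
60^41 mod 83 = 82

82


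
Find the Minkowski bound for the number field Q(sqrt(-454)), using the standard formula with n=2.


d = -454, d mod 4 = 2, so disc(K) = 4d = -1816; |disc(K)| = 1816
Imaginary quadratic field, so n = 2, s = r2 = 1, r1 = 0
M = (n!/n^n) * (4/pi)^s * sqrt(|disc(K)|) = (2!/2^2) * (4/pi)^1 * sqrt(1816)
= 0.5 * 1.273240 * 42.614552
= 27.1293

27.1293


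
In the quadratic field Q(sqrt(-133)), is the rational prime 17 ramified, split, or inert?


K = Q(sqrt(-133)). Since d mod 4 = 3, disc(K) = -532.
Check p | disc: -532 mod 17 = 12.
p does not divide disc. Compute Legendre symbol (d/p):
3^((17-1)/2) mod 17 = -1
(d/p) = -1, so p is inert: (p) stays prime with e=1, f=2, g=1.
Therefore p is inert.

inert


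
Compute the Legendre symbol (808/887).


p = 887 is prime, so compute (808/887) with the reciprocity algorithm (Jacobi-symbol steps: pull out 2s via (2/n), flip via reciprocity, reduce):
  pull out 2: (2/887) = +1  (since 887 mod 8 = 7)
  pull out 2: (2/887) = +1  (since 887 mod 8 = 7)
  pull out 2: (2/887) = +1  (since 887 mod 8 = 7)
  reciprocity: (101/887) -> +(887/101)
  reduce: (79/101)
  reciprocity: (79/101) -> +(101/79)
  reduce: (22/79)
  pull out 2: (2/79) = +1  (since 79 mod 8 = 7)
  reciprocity: (11/79) -> -(79/11)
  reduce: (2/11)
  pull out 2: (2/11) = -1  (since 11 mod 8 = 3)
  (1/11) = 1
Product of signs = 1
(808/887) = 1

1


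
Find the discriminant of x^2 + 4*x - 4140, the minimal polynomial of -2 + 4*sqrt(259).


The element -2 + 4*sqrt(259) has minimal polynomial:
x^2 + 4*x - 4140
Discriminant = (4)^2 - 4*(-4140)
= 16 + 16560
= 16576

16576


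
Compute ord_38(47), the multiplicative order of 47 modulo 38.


We want ord_38(47), the smallest k >= 1 with 47^k = 1 mod 38.
n = 38 = 2 * 19, phi(38) = 18; the order divides phi(n).
Divisors of 18: 1, 2, 3, 6, 9, 18
Repeated squaring mod 38: 47^1 = 9, 47^2 = 5, 47^4 = 25, 47^8 = 17, 47^16 = 23
Test divisors in increasing order:
  k=1: 47^1 = 9 mod 38
  k=2: 47^2 = 5 mod 38
  k=3: 47^3 = 5 * 9 = 7 mod 38
  k=6: 47^6 = 25 * 5 = 11 mod 38
  k=9: 47^9 = 17 * 9 = 1 mod 38  <- first divisor giving 1
Order = 9

9


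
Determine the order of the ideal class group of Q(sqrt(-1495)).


K = Q(sqrt(-1495)). d mod 4 = 1, so D = disc(K) = d = -1495
h(K) equals the number of primitive reduced positive-definite forms (a, b, c) = a*x^2 + b*x*y + c*y^2 with b^2 - 4ac = D,
where reduced means |b| <= a <= c, with b >= 0 whenever |b| = a or a = c, and primitive means gcd(a, b, c) = 1.
Reduced forces 3a^2 <= |D| = 1495, so 1 <= a <= 22; b must have the parity of D, and c = (b^2 - D)/(4a) must be an integer >= a.
Enumerate a = 1..22, b in [-a, a]:
  a=1: (1, 1, 374)  [1]
  a=2: (2, -1, 187), (2, 1, 187)  [2]
  a=3: none
  a=4: (4, -3, 94), (4, 3, 94)  [2]
  a=5: (5, 5, 76)  [1]
  a=6..7: none
  a=8: (8, -3, 47), (8, 3, 47)  [2]
  a=9: none
  a=10: (10, -5, 38), (10, 5, 38)  [2]
  a=11: (11, -1, 34), (11, 1, 34)  [2]
  a=12: none
  a=13: (13, 13, 32)  [1]
  a=14..15: none
  a=16: (16, -13, 26), (16, 13, 26)  [2]
  a=17: (17, -1, 22), (17, 1, 22)  [2]
  a=18: none
  a=19: (19, -5, 20), (19, 5, 20)  [2]
  a=20..21: none
  a=22: (22, 21, 22)  [1]
Total reduced forms: 1 + 2 + 2 + 1 + 2 + 2 + 2 + 1 + 2 + 2 + 2 + 1 = 20
h = 20

20


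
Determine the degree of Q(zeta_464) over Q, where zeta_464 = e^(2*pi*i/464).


The degree equals Euler's totient phi(464).
464 = 2^4 * 29
phi(464) = 224

224


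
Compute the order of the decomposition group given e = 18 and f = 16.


|D_P| = e * f
= 18 * 16
= 288

288


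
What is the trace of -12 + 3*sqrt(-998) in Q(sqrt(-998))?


Tr(a + b*sqrt(d)) = (a + b*sqrt(d)) + (a - b*sqrt(d)) = 2a
= 2 * (-12)
= -24

-24


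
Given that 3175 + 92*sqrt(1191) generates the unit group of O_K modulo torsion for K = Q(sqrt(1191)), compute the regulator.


epsilon = 3175 + 92*sqrt(1191)
= 6349.9998
R = ln(6349.9998)
= 8.7562

8.7562


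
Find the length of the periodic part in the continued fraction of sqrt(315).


Run the CF algorithm for sqrt(315).
a_0 = floor(sqrt(315)) = 17; set m_0=0, q_0=1.
Recurrence: m' = q*a - m,  q' = (d - m'^2)/q,  a' = floor((a_0 + m')/q').
  step 1: m=17, q=26, a=1
  step 2: m=9, q=9, a=2
  step 3: m=9, q=26, a=1
  step 4: m=17, q=1, a=34
a_4 = 2*a_0 = 34, so the period closes here.
sqrt(315) = [17; 1, 2, 1, 34]
Period length = 4

4


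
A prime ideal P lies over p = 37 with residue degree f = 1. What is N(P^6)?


N(P^a) = p^(a*f)
= 37^(6*1)
= 37^6
= 2565726409

2565726409


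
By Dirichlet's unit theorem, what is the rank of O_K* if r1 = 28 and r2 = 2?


By Dirichlet's unit theorem:
rank = r1 + r2 - 1
= 28 + 2 - 1
= 29

29


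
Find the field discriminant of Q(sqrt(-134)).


For K = Q(sqrt(d)) with d squarefree: disc(K) = d if d = 1 mod 4, and disc(K) = 4d if d = 2 or 3 mod 4.
Here d = -134, and d mod 4 = 2.
d = 2 mod 4, not 1 (O_K = Z[sqrt(d)]), so disc(K) = 4d = 4 * (-134) = -536

-536


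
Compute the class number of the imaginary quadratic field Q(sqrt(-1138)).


K = Q(sqrt(-1138)). d mod 4 = 2, so D = disc(K) = 4d = -4552
h(K) equals the number of primitive reduced positive-definite forms (a, b, c) = a*x^2 + b*x*y + c*y^2 with b^2 - 4ac = D,
where reduced means |b| <= a <= c, with b >= 0 whenever |b| = a or a = c, and primitive means gcd(a, b, c) = 1.
Reduced forces 3a^2 <= |D| = 4552, so 1 <= a <= 38; b must have the parity of D, and c = (b^2 - D)/(4a) must be an integer >= a.
Enumerate a = 1..38, b in [-a, a]:
  a=1: (1, 0, 1138)  [1]
  a=2: (2, 0, 569)  [1]
  a=3..16: none
  a=17: (17, -2, 67), (17, 2, 67)  [2]
  a=18..22: none
  a=23: (23, -18, 53), (23, 18, 53)  [2]
  a=24..28: none
  a=29: (29, -28, 46), (29, 28, 46)  [2]
  a=30: none
  a=31: (31, -6, 37), (31, 6, 37)  [2]
  a=32..33: none
  a=34: (34, -32, 41), (34, 32, 41)  [2]
  a=35..38: none
Total reduced forms: 1 + 1 + 2 + 2 + 2 + 2 + 2 = 12
h = 12

12


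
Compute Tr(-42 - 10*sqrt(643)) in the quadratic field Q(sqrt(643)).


Tr(a + b*sqrt(d)) = (a + b*sqrt(d)) + (a - b*sqrt(d)) = 2a
= 2 * (-42)
= -84

-84


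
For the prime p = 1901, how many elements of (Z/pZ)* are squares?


For prime p, the number of non-zero quadratic residues is (p-1)/2.
= (1901-1)/2
= 950

950


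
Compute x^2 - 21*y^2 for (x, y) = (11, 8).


x^2 - d*y^2
= 11^2 - 21*8^2
= 121 - 1344
= -1223

-1223


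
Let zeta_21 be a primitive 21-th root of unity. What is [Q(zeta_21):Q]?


The degree equals Euler's totient phi(21).
21 = 3 * 7
phi(21) = 12

12


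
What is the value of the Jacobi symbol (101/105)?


Compute (101/105) via quadratic reciprocity:
  reciprocity: (101/105) -> +(105/101)
  reduce: (4/101)
  pull out 2: (2/101) = -1  (since 101 mod 8 = 5)
  pull out 2: (2/101) = -1  (since 101 mod 8 = 5)
  (1/101) = 1
Product of signs = 1

1


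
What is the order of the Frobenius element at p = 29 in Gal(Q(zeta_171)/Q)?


The Frobenius at p in Gal(Q(zeta_n)/Q) = (Z/nZ)* is the class of p, so its order is ord_171(29), the smallest k >= 1 with 29^k = 1 mod 171.
n = 171 = 3^2 * 19, phi(171) = 108; the order divides phi(n).
Divisors of 108: 1, 2, 3, 4, 6, 9, 12, 18, 27, 36, 54, 108
Repeated squaring mod 171: 29^1 = 29, 29^2 = 157, 29^4 = 25, 29^8 = 112, 29^16 = 61, 29^32 = 130, 29^64 = 142
Test divisors in increasing order:
  k=1: 29^1 = 29 mod 171
  k=2: 29^2 = 157 mod 171
  k=3: 29^3 = 157 * 29 = 107 mod 171
  k=4: 29^4 = 25 mod 171
  k=6: 29^6 = 25 * 157 = 163 mod 171
  k=9: 29^9 = 112 * 29 = 170 mod 171
  k=12: 29^12 = 112 * 25 = 64 mod 171
  k=18: 29^18 = 61 * 157 = 1 mod 171  <- first divisor giving 1
Order = 18

18


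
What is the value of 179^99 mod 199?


p = 199 is prime and the exponent is (p-1)/2 = 99, so by Euler's criterion 179^99 = (179/199) = +1 or -1 mod 199.
Compute by square-and-multiply:
  99 = 64 + 32 + 2 + 1 (binary 1100011)
  Repeated squaring mod 199: 179^1 = 179, 179^2 = 2, 179^4 = 4, 179^8 = 16, 179^16 = 57, 179^32 = 65, 179^64 = 46
  179^99 = 179^64 * 179^32 * 179^2 * 179^1 = 46 * 65 * 2 * 179 mod 199
    46 * 65 = 2990 = 5 mod 199
    5 * 2 = 10 = 10 mod 199
    10 * 179 = 1790 = 198 mod 199
  179^99 = 198 mod 199
Result 198 = p - 1 = -1 mod 199: 179 is a quadratic non-residue mod 199. As a residue in [0, p-1] the value is 198.
179^99 mod 199 = 198

198


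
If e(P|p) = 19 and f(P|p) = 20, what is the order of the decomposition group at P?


|D_P| = e * f
= 19 * 20
= 380

380


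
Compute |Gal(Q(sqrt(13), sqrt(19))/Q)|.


The 2 square roots of distinct primes are multiplicatively independent over Q,
so [K:Q] = 2^2 and Gal(K/Q) is isomorphic to (Z/2Z)^2.
|Gal| = 2^2 = 4

4


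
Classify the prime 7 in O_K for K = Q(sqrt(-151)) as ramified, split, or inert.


K = Q(sqrt(-151)). Since d mod 4 = 1, disc(K) = -151.
Check p | disc: -151 mod 7 = 3.
p does not divide disc. Compute Legendre symbol (d/p):
3^((7-1)/2) mod 7 = -1
(d/p) = -1, so p is inert: (p) stays prime with e=1, f=2, g=1.
Therefore p is inert.

inert


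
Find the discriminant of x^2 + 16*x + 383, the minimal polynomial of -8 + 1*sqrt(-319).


The element -8 + 1*sqrt(-319) has minimal polynomial:
x^2 + 16*x + 383
Discriminant = (16)^2 - 4*(383)
= 256 - 1532
= -1276

-1276


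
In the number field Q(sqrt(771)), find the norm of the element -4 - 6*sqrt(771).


N(a + b*sqrt(d)) = a^2 - d*b^2
= (-4)^2 - (771)*(-6)^2
= 16 - 27756
= -27740

-27740


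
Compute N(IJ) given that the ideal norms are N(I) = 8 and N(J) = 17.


N(IJ) = N(I) * N(J)
= 8 * 17
= 136

136


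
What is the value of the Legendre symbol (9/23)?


p = 23 is prime, so compute (9/23) with the reciprocity algorithm (Jacobi-symbol steps: pull out 2s via (2/n), flip via reciprocity, reduce):
  reciprocity: (9/23) -> +(23/9)
  reduce: (5/9)
  reciprocity: (5/9) -> +(9/5)
  reduce: (4/5)
  pull out 2: (2/5) = -1  (since 5 mod 8 = 5)
  pull out 2: (2/5) = -1  (since 5 mod 8 = 5)
  (1/5) = 1
Product of signs = 1
(9/23) = 1

1


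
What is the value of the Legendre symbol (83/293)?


p = 293 is prime, so compute (83/293) with the reciprocity algorithm (Jacobi-symbol steps: pull out 2s via (2/n), flip via reciprocity, reduce):
  reciprocity: (83/293) -> +(293/83)
  reduce: (44/83)
  pull out 2: (2/83) = -1  (since 83 mod 8 = 3)
  pull out 2: (2/83) = -1  (since 83 mod 8 = 3)
  reciprocity: (11/83) -> -(83/11)
  reduce: (6/11)
  pull out 2: (2/11) = -1  (since 11 mod 8 = 3)
  reciprocity: (3/11) -> -(11/3)
  reduce: (2/3)
  pull out 2: (2/3) = -1  (since 3 mod 8 = 3)
  (1/3) = 1
Product of signs = 1
(83/293) = 1

1


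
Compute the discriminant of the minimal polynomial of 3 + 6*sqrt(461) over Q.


The element 3 + 6*sqrt(461) has minimal polynomial:
x^2 - 6*x - 16587
Discriminant = (-6)^2 - 4*(-16587)
= 36 + 66348
= 66384

66384


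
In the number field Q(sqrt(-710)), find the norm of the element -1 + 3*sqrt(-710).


N(a + b*sqrt(d)) = a^2 - d*b^2
= (-1)^2 - (-710)*(3)^2
= 1 + 6390
= 6391

6391


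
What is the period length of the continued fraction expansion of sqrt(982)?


Run the CF algorithm for sqrt(982).
a_0 = floor(sqrt(982)) = 31; set m_0=0, q_0=1.
Recurrence: m' = q*a - m,  q' = (d - m'^2)/q,  a' = floor((a_0 + m')/q').
  step 1: m=31, q=21, a=2
  step 2: m=11, q=41, a=1
  step 3: m=30, q=2, a=30
  step 4: m=30, q=41, a=1
  step 5: m=11, q=21, a=2
  step 6: m=31, q=1, a=62
a_6 = 2*a_0 = 62, so the period closes here.
sqrt(982) = [31; 2, 1, 30, 1, 2, 62]
Period length = 6

6


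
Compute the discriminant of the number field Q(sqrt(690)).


For K = Q(sqrt(d)) with d squarefree: disc(K) = d if d = 1 mod 4, and disc(K) = 4d if d = 2 or 3 mod 4.
Here d = 690, and d mod 4 = 2.
d = 2 mod 4, not 1 (O_K = Z[sqrt(d)]), so disc(K) = 4d = 4 * (690) = 2760

2760


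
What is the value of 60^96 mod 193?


p = 193 is prime and the exponent is (p-1)/2 = 96, so by Euler's criterion 60^96 = (60/193) = +1 or -1 mod 193.
Compute by square-and-multiply:
  96 = 64 + 32 (binary 1100000)
  Repeated squaring mod 193: 60^1 = 60, 60^2 = 126, 60^4 = 50, 60^8 = 184, 60^16 = 81, 60^32 = 192, 60^64 = 1
  60^96 = 60^64 * 60^32 = 1 * 192 mod 193
    1 * 192 = 192 = 192 mod 193
  60^96 = 192 mod 193
Result 192 = p - 1 = -1 mod 193: 60 is a quadratic non-residue mod 193. As a residue in [0, p-1] the value is 192.
60^96 mod 193 = 192

192


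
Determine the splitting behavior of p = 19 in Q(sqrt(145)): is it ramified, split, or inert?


K = Q(sqrt(145)). Since d mod 4 = 1, disc(K) = 145.
Check p | disc: 145 mod 19 = 12.
p does not divide disc. Compute Legendre symbol (d/p):
12^((19-1)/2) mod 19 = -1
(d/p) = -1, so p is inert: (p) stays prime with e=1, f=2, g=1.
Therefore p is inert.

inert


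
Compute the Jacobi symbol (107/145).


Compute (107/145) via quadratic reciprocity:
  reciprocity: (107/145) -> +(145/107)
  reduce: (38/107)
  pull out 2: (2/107) = -1  (since 107 mod 8 = 3)
  reciprocity: (19/107) -> -(107/19)
  reduce: (12/19)
  pull out 2: (2/19) = -1  (since 19 mod 8 = 3)
  pull out 2: (2/19) = -1  (since 19 mod 8 = 3)
  reciprocity: (3/19) -> -(19/3)
  reduce: (1/3)
  (1/3) = 1
Product of signs = -1

-1


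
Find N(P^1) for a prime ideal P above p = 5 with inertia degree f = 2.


N(P^a) = p^(a*f)
= 5^(1*2)
= 5^2
= 25

25


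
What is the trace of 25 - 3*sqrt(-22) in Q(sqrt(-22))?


Tr(a + b*sqrt(d)) = (a + b*sqrt(d)) + (a - b*sqrt(d)) = 2a
= 2 * (25)
= 50

50


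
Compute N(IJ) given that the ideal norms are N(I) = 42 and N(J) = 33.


N(IJ) = N(I) * N(J)
= 42 * 33
= 1386

1386


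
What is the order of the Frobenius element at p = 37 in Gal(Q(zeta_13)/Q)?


The Frobenius at p in Gal(Q(zeta_n)/Q) = (Z/nZ)* is the class of p, so its order is ord_13(37), the smallest k >= 1 with 37^k = 1 mod 13.
n = 13 = 13, phi(13) = 12; the order divides phi(n).
Divisors of 12: 1, 2, 3, 4, 6, 12
Repeated squaring mod 13: 37^1 = 11, 37^2 = 4, 37^4 = 3, 37^8 = 9
Test divisors in increasing order:
  k=1: 37^1 = 11 mod 13
  k=2: 37^2 = 4 mod 13
  k=3: 37^3 = 4 * 11 = 5 mod 13
  k=4: 37^4 = 3 mod 13
  k=6: 37^6 = 3 * 4 = 12 mod 13
  k=12: 37^12 = 9 * 3 = 1 mod 13  <- first divisor giving 1
Order = 12

12


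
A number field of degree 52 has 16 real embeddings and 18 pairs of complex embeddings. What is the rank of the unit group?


By Dirichlet's unit theorem:
rank = r1 + r2 - 1
= 16 + 18 - 1
= 33

33


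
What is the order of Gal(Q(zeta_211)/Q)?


|Gal(Q(zeta_211)/Q)| = phi(211)
= 210

210


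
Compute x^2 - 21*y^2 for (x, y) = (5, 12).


x^2 - d*y^2
= 5^2 - 21*12^2
= 25 - 3024
= -2999

-2999


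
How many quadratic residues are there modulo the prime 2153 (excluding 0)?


For prime p, the number of non-zero quadratic residues is (p-1)/2.
= (2153-1)/2
= 1076

1076


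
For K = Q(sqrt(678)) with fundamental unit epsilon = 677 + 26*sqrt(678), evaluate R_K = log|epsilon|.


epsilon = 677 + 26*sqrt(678)
= 1353.9993
R = ln(1353.9993)
= 7.2108

7.2108


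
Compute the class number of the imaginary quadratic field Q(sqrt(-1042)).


K = Q(sqrt(-1042)). d mod 4 = 2, so D = disc(K) = 4d = -4168
h(K) equals the number of primitive reduced positive-definite forms (a, b, c) = a*x^2 + b*x*y + c*y^2 with b^2 - 4ac = D,
where reduced means |b| <= a <= c, with b >= 0 whenever |b| = a or a = c, and primitive means gcd(a, b, c) = 1.
Reduced forces 3a^2 <= |D| = 4168, so 1 <= a <= 37; b must have the parity of D, and c = (b^2 - D)/(4a) must be an integer >= a.
Enumerate a = 1..37, b in [-a, a]:
  a=1: (1, 0, 1042)  [1]
  a=2: (2, 0, 521)  [1]
  a=3..6: none
  a=7: (7, -2, 149), (7, 2, 149)  [2]
  a=8..10: none
  a=11: (11, -10, 97), (11, 10, 97)  [2]
  a=12..13: none
  a=14: (14, -12, 77), (14, 12, 77)  [2]
  a=15..21: none
  a=22: (22, -12, 49), (22, 12, 49)  [2]
  a=23: (23, -8, 46), (23, 8, 46)  [2]
  a=24..37: none
Total reduced forms: 1 + 1 + 2 + 2 + 2 + 2 + 2 = 12
h = 12

12


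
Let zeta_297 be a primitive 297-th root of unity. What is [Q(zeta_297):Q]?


The degree equals Euler's totient phi(297).
297 = 3^3 * 11
phi(297) = 180

180


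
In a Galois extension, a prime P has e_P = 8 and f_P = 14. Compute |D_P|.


|D_P| = e * f
= 8 * 14
= 112

112


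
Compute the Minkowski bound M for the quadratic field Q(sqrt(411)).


d = 411, d mod 4 = 3, so disc(K) = 4d = 1644; |disc(K)| = 1644
Real quadratic field, so n = 2, s = r2 = 0, r1 = 2
M = (n!/n^n) * (4/pi)^s * sqrt(|disc(K)|) = (2!/2^2) * (4/pi)^0 * sqrt(1644)
= 0.5 * 1.000000 * 40.546270
= 20.2731

20.2731


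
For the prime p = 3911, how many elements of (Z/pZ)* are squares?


For prime p, the number of non-zero quadratic residues is (p-1)/2.
= (3911-1)/2
= 1955

1955


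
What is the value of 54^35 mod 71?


p = 71 is prime and the exponent is (p-1)/2 = 35, so by Euler's criterion 54^35 = (54/71) = +1 or -1 mod 71.
Compute by square-and-multiply:
  35 = 32 + 2 + 1 (binary 100011)
  Repeated squaring mod 71: 54^1 = 54, 54^2 = 5, 54^4 = 25, 54^8 = 57, 54^16 = 54, 54^32 = 5
  54^35 = 54^32 * 54^2 * 54^1 = 5 * 5 * 54 mod 71
    5 * 5 = 25 = 25 mod 71
    25 * 54 = 1350 = 1 mod 71
  54^35 = 1 mod 71
Result 1: 54 is a quadratic residue mod 71.
54^35 mod 71 = 1

1


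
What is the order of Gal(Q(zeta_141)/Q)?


|Gal(Q(zeta_141)/Q)| = phi(141)
= 92

92


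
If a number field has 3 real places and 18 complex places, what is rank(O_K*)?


By Dirichlet's unit theorem:
rank = r1 + r2 - 1
= 3 + 18 - 1
= 20

20


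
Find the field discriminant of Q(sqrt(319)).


For K = Q(sqrt(d)) with d squarefree: disc(K) = d if d = 1 mod 4, and disc(K) = 4d if d = 2 or 3 mod 4.
Here d = 319, and d mod 4 = 3.
d = 3 mod 4, not 1 (O_K = Z[sqrt(d)]), so disc(K) = 4d = 4 * (319) = 1276

1276


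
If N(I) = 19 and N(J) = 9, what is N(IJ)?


N(IJ) = N(I) * N(J)
= 19 * 9
= 171

171


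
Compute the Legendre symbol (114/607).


p = 607 is prime, so compute (114/607) with the reciprocity algorithm (Jacobi-symbol steps: pull out 2s via (2/n), flip via reciprocity, reduce):
  pull out 2: (2/607) = +1  (since 607 mod 8 = 7)
  reciprocity: (57/607) -> +(607/57)
  reduce: (37/57)
  reciprocity: (37/57) -> +(57/37)
  reduce: (20/37)
  pull out 2: (2/37) = -1  (since 37 mod 8 = 5)
  pull out 2: (2/37) = -1  (since 37 mod 8 = 5)
  reciprocity: (5/37) -> +(37/5)
  reduce: (2/5)
  pull out 2: (2/5) = -1  (since 5 mod 8 = 5)
  (1/5) = 1
Product of signs = -1
(114/607) = -1

-1


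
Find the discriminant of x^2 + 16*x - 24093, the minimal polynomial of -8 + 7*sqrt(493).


The element -8 + 7*sqrt(493) has minimal polynomial:
x^2 + 16*x - 24093
Discriminant = (16)^2 - 4*(-24093)
= 256 + 96372
= 96628

96628


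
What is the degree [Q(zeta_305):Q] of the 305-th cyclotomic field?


The degree equals Euler's totient phi(305).
305 = 5 * 61
phi(305) = 240

240


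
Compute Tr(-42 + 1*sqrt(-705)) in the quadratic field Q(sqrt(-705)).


Tr(a + b*sqrt(d)) = (a + b*sqrt(d)) + (a - b*sqrt(d)) = 2a
= 2 * (-42)
= -84

-84


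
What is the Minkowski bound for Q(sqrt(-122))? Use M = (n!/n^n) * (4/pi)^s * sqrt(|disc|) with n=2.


d = -122, d mod 4 = 2, so disc(K) = 4d = -488; |disc(K)| = 488
Imaginary quadratic field, so n = 2, s = r2 = 1, r1 = 0
M = (n!/n^n) * (4/pi)^s * sqrt(|disc(K)|) = (2!/2^2) * (4/pi)^1 * sqrt(488)
= 0.5 * 1.273240 * 22.090722
= 14.0634

14.0634


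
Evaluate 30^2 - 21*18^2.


x^2 - d*y^2
= 30^2 - 21*18^2
= 900 - 6804
= -5904

-5904


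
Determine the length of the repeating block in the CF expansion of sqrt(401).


Run the CF algorithm for sqrt(401).
a_0 = floor(sqrt(401)) = 20; set m_0=0, q_0=1.
Recurrence: m' = q*a - m,  q' = (d - m'^2)/q,  a' = floor((a_0 + m')/q').
  step 1: m=20, q=1, a=40
a_1 = 2*a_0 = 40, so the period closes here.
sqrt(401) = [20; 40]
Period length = 1

1


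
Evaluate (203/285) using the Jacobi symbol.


Compute (203/285) via quadratic reciprocity:
  reciprocity: (203/285) -> +(285/203)
  reduce: (82/203)
  pull out 2: (2/203) = -1  (since 203 mod 8 = 3)
  reciprocity: (41/203) -> +(203/41)
  reduce: (39/41)
  reciprocity: (39/41) -> +(41/39)
  reduce: (2/39)
  pull out 2: (2/39) = +1  (since 39 mod 8 = 7)
  (1/39) = 1
Product of signs = -1

-1


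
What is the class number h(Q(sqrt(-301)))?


K = Q(sqrt(-301)). d mod 4 = 3, so D = disc(K) = 4d = -1204
h(K) equals the number of primitive reduced positive-definite forms (a, b, c) = a*x^2 + b*x*y + c*y^2 with b^2 - 4ac = D,
where reduced means |b| <= a <= c, with b >= 0 whenever |b| = a or a = c, and primitive means gcd(a, b, c) = 1.
Reduced forces 3a^2 <= |D| = 1204, so 1 <= a <= 20; b must have the parity of D, and c = (b^2 - D)/(4a) must be an integer >= a.
Enumerate a = 1..20, b in [-a, a]:
  a=1: (1, 0, 301)  [1]
  a=2: (2, 2, 151)  [1]
  a=3..4: none
  a=5: (5, -4, 61), (5, 4, 61)  [2]
  a=6: none
  a=7: (7, 0, 43)  [1]
  a=8..9: none
  a=10: (10, -6, 31), (10, 6, 31)  [2]
  a=11..13: none
  a=14: (14, 14, 25)  [1]
  a=15..20: none
Total reduced forms: 1 + 1 + 2 + 1 + 2 + 1 = 8
h = 8

8


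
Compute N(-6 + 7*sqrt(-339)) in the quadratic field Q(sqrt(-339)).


N(a + b*sqrt(d)) = a^2 - d*b^2
= (-6)^2 - (-339)*(7)^2
= 36 + 16611
= 16647

16647


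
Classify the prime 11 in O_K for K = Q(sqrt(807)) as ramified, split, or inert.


K = Q(sqrt(807)). Since d mod 4 = 3, disc(K) = 3228.
Check p | disc: 3228 mod 11 = 5.
p does not divide disc. Compute Legendre symbol (d/p):
4^((11-1)/2) mod 11 = 1
(d/p) = 1, so p splits: (p) = P*P' with e=1, f=1, g=2.
Therefore p is split.

split


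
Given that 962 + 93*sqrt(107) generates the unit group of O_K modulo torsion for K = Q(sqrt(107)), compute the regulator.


epsilon = 962 + 93*sqrt(107)
= 1923.9995
R = ln(1923.9995)
= 7.5622

7.5622


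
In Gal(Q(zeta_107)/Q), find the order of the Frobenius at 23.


The Frobenius at p in Gal(Q(zeta_n)/Q) = (Z/nZ)* is the class of p, so its order is ord_107(23), the smallest k >= 1 with 23^k = 1 mod 107.
n = 107 = 107, phi(107) = 106; the order divides phi(n).
Divisors of 106: 1, 2, 53, 106
Repeated squaring mod 107: 23^1 = 23, 23^2 = 101, 23^4 = 36, 23^8 = 12, 23^16 = 37, 23^32 = 85, 23^64 = 56
Test divisors in increasing order:
  k=1: 23^1 = 23 mod 107
  k=2: 23^2 = 101 mod 107
  k=53: 23^53 = 85 * 37 * 36 * 23 = 1 mod 107  <- first divisor giving 1
Order = 53

53


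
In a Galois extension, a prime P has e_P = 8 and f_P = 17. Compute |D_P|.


|D_P| = e * f
= 8 * 17
= 136

136


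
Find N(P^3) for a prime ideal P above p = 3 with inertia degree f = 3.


N(P^a) = p^(a*f)
= 3^(3*3)
= 3^9
= 19683

19683


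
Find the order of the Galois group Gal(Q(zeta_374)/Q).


|Gal(Q(zeta_374)/Q)| = phi(374)
= 160

160
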